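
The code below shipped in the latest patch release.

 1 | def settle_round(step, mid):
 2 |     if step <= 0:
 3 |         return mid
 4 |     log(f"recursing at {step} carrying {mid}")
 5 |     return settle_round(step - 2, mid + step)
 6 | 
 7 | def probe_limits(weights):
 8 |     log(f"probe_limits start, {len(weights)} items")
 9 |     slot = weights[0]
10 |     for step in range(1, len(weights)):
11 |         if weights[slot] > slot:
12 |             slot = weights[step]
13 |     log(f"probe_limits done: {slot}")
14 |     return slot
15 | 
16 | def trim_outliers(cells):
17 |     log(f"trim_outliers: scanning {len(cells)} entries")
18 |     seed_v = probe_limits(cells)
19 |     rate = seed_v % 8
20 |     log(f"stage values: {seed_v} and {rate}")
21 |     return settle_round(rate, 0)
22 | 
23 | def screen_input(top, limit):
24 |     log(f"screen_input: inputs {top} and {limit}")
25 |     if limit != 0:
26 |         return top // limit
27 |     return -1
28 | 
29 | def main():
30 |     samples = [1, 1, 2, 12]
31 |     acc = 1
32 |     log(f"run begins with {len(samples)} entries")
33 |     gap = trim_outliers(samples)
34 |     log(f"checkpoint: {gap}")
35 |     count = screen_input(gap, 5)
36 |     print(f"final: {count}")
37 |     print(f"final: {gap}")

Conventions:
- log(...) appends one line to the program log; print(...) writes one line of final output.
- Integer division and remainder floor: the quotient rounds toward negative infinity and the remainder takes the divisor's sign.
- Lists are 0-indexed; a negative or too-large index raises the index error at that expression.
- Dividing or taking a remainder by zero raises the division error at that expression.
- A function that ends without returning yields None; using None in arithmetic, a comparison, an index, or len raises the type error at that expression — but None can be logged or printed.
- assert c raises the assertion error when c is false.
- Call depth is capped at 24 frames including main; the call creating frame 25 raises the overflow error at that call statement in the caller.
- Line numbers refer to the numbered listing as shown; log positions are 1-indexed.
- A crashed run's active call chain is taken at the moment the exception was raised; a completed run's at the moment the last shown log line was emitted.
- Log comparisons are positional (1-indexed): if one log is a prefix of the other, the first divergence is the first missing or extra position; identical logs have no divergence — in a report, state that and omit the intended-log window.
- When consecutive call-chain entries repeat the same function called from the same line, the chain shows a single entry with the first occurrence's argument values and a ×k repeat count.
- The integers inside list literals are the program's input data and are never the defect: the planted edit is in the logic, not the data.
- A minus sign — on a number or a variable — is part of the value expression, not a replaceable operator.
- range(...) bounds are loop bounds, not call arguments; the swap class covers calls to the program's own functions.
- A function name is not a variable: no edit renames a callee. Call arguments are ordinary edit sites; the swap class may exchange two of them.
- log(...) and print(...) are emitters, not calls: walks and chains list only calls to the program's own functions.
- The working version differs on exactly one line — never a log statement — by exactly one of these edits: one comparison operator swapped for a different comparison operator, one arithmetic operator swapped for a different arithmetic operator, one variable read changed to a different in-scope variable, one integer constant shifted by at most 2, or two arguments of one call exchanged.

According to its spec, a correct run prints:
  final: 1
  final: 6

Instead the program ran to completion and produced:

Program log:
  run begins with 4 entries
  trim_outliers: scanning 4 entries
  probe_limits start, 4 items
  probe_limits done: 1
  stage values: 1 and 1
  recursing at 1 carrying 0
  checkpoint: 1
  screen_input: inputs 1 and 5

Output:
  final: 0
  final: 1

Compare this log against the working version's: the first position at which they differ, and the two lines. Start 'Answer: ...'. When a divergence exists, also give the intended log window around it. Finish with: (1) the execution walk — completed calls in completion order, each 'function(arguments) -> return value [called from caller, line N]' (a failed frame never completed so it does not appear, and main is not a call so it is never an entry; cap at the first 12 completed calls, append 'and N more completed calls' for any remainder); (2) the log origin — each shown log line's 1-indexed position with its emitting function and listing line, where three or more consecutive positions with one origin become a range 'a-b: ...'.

Answer: position 4 — shown 'probe_limits done: 1', intended 'probe_limits done: 12'.
Intended log window:
  2: trim_outliers: scanning 4 entries
  3: probe_limits start, 4 items
  4: probe_limits done: 12
  5: stage values: 12 and 4
Execution walk:
  probe_limits([1, 1, 2, 12]) -> 1  [called from trim_outliers, line 18]
  settle_round(-1, 1) -> 1  [called from settle_round, line 5]
  settle_round(1, 0) -> 1  [called from trim_outliers, line 21]
  trim_outliers([1, 1, 2, 12]) -> 1  [called from main, line 33]
  screen_input(1, 5) -> 0  [called from main, line 35]
Log origin:
  1 — main, line 32
  2 — trim_outliers, line 17
  3 — probe_limits, line 8
  4 — probe_limits, line 13
  5 — trim_outliers, line 20
  6 — settle_round, line 4
  7 — main, line 34
  8 — screen_input, line 24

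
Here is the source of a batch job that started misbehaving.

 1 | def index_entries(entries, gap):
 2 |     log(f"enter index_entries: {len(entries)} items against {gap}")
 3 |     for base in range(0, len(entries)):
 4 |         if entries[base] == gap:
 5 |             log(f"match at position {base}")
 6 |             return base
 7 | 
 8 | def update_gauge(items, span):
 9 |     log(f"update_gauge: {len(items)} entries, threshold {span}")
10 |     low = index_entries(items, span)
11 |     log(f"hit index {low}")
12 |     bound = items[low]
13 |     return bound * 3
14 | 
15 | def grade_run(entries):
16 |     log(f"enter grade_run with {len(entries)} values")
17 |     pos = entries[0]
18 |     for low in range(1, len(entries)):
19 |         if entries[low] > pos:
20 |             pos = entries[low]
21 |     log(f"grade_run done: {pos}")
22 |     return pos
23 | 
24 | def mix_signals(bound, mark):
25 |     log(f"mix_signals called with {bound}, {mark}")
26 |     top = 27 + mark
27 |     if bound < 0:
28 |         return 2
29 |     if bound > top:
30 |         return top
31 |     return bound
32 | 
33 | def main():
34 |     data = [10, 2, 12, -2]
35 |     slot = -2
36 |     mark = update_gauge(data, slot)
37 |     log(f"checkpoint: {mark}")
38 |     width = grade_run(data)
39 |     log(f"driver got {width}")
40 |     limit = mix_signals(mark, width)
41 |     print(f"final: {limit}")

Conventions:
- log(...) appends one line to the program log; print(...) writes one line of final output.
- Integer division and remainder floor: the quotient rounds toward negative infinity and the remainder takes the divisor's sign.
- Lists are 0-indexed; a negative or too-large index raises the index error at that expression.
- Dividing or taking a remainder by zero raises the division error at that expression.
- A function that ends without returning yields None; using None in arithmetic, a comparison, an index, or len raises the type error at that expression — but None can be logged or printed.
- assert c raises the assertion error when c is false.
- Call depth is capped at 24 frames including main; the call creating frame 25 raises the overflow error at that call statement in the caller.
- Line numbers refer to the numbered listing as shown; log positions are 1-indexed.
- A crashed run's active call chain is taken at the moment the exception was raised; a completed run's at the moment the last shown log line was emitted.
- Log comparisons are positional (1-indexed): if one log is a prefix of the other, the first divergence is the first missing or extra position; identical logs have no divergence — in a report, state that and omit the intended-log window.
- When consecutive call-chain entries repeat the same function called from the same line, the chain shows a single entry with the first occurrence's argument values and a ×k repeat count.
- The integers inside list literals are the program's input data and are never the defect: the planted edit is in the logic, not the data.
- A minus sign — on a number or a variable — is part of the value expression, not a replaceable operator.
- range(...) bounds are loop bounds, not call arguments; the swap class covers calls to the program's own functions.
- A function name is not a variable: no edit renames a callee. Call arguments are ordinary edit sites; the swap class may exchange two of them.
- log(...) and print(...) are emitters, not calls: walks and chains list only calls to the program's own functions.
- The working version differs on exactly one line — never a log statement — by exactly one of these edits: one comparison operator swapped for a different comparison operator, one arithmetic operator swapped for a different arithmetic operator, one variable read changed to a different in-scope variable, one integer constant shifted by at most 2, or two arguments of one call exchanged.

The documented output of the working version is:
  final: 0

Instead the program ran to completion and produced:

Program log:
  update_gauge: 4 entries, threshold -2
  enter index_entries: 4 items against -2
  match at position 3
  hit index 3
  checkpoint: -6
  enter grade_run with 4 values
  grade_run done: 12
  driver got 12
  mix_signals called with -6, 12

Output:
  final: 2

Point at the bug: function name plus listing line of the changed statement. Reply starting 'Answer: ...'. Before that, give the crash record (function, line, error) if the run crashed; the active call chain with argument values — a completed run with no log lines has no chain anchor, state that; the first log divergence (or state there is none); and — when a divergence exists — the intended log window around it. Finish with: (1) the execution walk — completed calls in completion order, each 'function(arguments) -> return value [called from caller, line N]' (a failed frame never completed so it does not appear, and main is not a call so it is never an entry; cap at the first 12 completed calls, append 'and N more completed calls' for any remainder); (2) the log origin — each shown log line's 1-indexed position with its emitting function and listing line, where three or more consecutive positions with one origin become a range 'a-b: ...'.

Answer: the defect is in mix_signals at line 28.
The tell: Every logged value matches the working version; the printed result is what differs.
Call chain: main -> mix_signals(-6, 12) (called at line 40).
First divergence: none — the logs agree in full.
Execution walk:
  index_entries([10, 2, 12, -2], -2) -> 3  [called from update_gauge, line 10]
  update_gauge([10, 2, 12, -2], -2) -> -6  [called from main, line 36]
  grade_run([10, 2, 12, -2]) -> 12  [called from main, line 38]
  mix_signals(-6, 12) -> 2  [called from main, line 40]
Origin of each log line:
  1 — update_gauge, line 9
  2 — index_entries, line 2
  3 — index_entries, line 5
  4 — update_gauge, line 11
  5 — main, line 37
  6 — grade_run, line 16
  7 — grade_run, line 21
  8 — main, line 39
  9 — mix_signals, line 25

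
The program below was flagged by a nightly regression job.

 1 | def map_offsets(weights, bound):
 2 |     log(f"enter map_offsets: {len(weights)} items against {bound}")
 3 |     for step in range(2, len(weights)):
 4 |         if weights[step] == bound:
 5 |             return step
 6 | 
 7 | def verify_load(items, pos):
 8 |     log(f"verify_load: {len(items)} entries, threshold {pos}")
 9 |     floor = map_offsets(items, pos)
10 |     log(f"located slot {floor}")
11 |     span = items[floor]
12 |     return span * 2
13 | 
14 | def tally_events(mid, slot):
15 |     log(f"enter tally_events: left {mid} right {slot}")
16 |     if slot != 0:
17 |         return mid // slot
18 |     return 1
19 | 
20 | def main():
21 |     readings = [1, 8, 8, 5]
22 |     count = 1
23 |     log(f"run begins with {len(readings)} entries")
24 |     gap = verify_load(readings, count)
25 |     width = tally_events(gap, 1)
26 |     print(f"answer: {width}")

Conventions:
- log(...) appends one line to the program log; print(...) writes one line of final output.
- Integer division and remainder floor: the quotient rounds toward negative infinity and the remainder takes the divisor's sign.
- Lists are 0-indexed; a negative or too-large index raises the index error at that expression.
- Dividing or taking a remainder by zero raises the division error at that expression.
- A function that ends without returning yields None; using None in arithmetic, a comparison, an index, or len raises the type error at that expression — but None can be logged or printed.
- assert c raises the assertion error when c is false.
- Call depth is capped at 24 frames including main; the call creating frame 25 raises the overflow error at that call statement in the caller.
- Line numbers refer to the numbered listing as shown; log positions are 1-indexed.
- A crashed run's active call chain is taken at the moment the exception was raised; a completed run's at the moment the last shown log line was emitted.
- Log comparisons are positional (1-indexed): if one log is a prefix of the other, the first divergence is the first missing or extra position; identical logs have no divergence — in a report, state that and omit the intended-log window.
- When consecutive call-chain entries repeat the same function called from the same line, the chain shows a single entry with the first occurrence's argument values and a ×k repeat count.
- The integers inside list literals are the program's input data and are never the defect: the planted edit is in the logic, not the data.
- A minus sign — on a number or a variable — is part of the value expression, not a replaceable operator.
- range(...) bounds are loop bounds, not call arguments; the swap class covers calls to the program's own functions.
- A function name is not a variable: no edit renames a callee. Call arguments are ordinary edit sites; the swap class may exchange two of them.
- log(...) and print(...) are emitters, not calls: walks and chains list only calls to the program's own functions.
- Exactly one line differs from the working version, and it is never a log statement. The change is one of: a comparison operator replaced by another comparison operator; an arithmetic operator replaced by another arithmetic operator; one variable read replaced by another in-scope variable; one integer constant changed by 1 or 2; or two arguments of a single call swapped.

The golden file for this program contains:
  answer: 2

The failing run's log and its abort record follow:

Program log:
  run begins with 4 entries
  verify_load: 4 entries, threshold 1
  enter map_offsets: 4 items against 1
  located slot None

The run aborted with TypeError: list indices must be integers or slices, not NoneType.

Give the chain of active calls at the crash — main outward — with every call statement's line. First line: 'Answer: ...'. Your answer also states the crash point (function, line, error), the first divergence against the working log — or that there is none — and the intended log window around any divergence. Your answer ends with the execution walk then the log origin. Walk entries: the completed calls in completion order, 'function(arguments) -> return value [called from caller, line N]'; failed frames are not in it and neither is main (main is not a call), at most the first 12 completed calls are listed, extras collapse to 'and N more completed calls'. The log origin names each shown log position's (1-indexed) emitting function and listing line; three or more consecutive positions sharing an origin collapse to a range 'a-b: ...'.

Answer: main -> verify_load (called at line 24).
Key fact: Log line 4 is where behavior first shows: 'located slot None' appears instead of 'located slot 0'.
Crash: verify_load, line 11, TypeError.
First divergence: position 4 — the shown line 'located slot None' should read 'located slot 0'.
Intended log window:
  2: verify_load: 4 entries, threshold 1
  3: enter map_offsets: 4 items against 1
  4: located slot 0
  5: enter tally_events: left 2 right 1
Execution walk:
  map_offsets([1, 8, 8, 5], 1) -> None  [called from verify_load, line 9]
Log origins:
  1: emitted by main (line 23)
  2: emitted by verify_load (line 8)
  3: emitted by map_offsets (line 2)
  4: emitted by verify_load (line 10)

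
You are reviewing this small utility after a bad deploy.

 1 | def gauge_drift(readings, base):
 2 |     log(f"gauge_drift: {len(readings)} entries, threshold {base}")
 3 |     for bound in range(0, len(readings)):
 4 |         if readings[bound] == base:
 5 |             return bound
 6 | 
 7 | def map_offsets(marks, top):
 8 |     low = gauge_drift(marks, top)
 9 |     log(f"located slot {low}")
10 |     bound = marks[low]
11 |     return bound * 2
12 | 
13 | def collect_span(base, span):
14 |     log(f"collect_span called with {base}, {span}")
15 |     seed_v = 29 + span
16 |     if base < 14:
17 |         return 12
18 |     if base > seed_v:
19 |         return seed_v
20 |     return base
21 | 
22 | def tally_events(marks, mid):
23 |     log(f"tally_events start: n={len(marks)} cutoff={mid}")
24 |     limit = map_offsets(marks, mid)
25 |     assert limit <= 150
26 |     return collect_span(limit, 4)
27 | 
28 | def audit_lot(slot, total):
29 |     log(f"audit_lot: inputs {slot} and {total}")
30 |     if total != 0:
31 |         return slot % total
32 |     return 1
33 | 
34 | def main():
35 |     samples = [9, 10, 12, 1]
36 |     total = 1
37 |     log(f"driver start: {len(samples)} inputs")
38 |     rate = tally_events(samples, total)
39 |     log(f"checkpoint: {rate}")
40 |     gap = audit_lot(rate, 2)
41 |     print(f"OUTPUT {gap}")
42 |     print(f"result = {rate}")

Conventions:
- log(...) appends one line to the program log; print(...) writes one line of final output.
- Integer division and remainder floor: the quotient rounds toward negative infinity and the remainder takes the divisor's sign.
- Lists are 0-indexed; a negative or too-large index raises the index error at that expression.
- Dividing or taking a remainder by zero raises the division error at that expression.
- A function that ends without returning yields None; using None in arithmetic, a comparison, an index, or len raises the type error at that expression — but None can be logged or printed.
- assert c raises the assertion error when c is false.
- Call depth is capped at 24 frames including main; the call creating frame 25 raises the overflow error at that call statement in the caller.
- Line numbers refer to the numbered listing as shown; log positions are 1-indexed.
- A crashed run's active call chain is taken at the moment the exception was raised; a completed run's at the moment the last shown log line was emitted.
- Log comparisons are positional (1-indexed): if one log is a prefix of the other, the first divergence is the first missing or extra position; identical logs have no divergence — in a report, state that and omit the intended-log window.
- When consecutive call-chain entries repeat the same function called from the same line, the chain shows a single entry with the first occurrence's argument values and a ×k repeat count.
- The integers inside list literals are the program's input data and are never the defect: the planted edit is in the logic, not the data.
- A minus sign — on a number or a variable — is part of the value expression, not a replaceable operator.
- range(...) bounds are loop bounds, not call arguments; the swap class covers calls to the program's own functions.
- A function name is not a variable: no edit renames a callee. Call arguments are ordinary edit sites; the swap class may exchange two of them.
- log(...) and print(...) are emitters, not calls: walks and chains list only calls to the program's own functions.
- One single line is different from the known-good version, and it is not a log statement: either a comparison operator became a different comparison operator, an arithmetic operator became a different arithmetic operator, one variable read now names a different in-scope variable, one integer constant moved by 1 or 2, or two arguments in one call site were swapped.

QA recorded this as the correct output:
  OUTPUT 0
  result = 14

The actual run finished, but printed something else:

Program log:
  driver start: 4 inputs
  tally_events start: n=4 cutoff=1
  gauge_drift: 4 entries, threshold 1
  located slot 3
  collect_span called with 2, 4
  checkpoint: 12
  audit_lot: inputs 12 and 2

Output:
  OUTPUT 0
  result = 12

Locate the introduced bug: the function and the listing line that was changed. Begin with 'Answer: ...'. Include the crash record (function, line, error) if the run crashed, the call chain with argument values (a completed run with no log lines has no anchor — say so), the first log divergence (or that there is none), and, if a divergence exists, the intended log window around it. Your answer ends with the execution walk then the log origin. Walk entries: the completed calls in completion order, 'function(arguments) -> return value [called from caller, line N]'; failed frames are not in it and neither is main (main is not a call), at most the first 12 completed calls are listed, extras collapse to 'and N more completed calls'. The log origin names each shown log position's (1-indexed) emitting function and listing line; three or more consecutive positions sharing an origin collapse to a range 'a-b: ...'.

Answer: the defect is in collect_span at line 17.
Key observation: Everything matches until log position 6, which reads 'checkpoint: 12' in place of 'checkpoint: 14'.
Call chain: main -> audit_lot(12, 2) (called at line 40).
First divergence: position 6 — the shown line 'checkpoint: 12' should read 'checkpoint: 14'.
Intended log window:
  4: located slot 3
  5: collect_span called with 2, 4
  6: checkpoint: 14
  7: audit_lot: inputs 14 and 2
Execution walk:
  gauge_drift([9, 10, 12, 1], 1) -> 3  [called from map_offsets, line 8]
  map_offsets([9, 10, 12, 1], 1) -> 2  [called from tally_events, line 24]
  collect_span(2, 4) -> 12  [called from tally_events, line 26]
  tally_events([9, 10, 12, 1], 1) -> 12  [called from main, line 38]
  audit_lot(12, 2) -> 0  [called from main, line 40]
Log origin:
  1: from main, line 37
  2: from tally_events, line 23
  3: from gauge_drift, line 2
  4: from map_offsets, line 9
  5: from collect_span, line 14
  6: from main, line 39
  7: from audit_lot, line 29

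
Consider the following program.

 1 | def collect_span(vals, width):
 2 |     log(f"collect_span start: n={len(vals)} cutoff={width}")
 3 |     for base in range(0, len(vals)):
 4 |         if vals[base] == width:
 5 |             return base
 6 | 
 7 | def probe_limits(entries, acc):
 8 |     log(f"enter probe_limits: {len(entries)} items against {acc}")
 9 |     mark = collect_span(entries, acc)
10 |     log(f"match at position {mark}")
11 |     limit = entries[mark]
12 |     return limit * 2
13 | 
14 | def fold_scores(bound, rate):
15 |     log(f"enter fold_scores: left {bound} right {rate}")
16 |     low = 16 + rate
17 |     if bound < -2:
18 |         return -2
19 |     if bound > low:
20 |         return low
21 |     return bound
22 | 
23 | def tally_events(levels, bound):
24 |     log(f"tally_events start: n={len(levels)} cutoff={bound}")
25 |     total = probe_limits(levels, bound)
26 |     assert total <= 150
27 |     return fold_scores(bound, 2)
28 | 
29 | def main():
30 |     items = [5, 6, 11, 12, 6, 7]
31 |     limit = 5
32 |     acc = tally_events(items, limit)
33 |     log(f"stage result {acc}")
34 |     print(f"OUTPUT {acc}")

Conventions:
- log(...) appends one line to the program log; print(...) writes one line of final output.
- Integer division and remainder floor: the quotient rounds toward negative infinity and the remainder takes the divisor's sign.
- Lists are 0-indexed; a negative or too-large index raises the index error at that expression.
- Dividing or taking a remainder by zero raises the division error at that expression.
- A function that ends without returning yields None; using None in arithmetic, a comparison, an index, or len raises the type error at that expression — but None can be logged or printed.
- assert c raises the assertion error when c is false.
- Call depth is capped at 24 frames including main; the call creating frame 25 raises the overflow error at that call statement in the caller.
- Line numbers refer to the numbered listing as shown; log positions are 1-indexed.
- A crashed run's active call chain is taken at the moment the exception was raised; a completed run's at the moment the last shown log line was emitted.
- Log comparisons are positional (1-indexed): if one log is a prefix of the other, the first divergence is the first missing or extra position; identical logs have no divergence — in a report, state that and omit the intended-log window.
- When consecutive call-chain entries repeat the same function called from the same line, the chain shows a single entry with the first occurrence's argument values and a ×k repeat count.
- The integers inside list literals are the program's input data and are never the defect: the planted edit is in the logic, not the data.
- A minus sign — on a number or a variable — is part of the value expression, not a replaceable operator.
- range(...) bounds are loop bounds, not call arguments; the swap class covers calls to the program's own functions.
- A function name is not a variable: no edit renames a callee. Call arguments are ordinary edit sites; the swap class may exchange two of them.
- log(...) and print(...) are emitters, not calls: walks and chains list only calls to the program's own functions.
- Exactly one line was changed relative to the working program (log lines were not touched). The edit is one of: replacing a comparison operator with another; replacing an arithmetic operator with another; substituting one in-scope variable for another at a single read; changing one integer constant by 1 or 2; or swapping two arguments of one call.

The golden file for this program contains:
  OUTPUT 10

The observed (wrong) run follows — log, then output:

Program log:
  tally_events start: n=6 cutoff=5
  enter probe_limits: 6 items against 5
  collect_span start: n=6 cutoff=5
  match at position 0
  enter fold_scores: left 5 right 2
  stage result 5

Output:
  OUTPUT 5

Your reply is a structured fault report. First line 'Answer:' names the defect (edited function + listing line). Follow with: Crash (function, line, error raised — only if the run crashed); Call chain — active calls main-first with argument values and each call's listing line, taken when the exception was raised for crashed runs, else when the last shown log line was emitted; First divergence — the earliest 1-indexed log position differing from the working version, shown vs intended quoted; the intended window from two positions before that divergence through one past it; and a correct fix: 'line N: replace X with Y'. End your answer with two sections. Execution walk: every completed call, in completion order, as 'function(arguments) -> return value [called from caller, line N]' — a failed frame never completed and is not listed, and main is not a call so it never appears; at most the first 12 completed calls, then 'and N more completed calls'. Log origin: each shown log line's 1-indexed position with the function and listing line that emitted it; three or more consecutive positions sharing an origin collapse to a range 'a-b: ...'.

Answer: the defect is in tally_events at line 27.
Key fact: At log position 5 the runs split — shown 'enter fold_scores: left 5 right 2', but the working version logs 'enter fold_scores: left 10 right 2'.
Call chain: main.
First divergence: position 5 — the shown line 'enter fold_scores: left 5 right 2' should read 'enter fold_scores: left 10 right 2'.
Intended log window:
  3: collect_span start: n=6 cutoff=5
  4: match at position 0
  5: enter fold_scores: left 10 right 2
  6: stage result 10
Execution walk:
  collect_span([5, 6, 11, 12, 6, 7], 5) -> 0  [called from probe_limits, line 9]
  probe_limits([5, 6, 11, 12, 6, 7], 5) -> 10  [called from tally_events, line 25]
  fold_scores(5, 2) -> 5  [called from tally_events, line 27]
  tally_events([5, 6, 11, 12, 6, 7], 5) -> 5  [called from main, line 32]
Origin of each log line:
  1: emitted by tally_events (line 24)
  2: emitted by probe_limits (line 8)
  3: emitted by collect_span (line 2)
  4: emitted by probe_limits (line 10)
  5: emitted by fold_scores (line 15)
  6: emitted by main (line 33)
A correct fix: line 27: replace `bound` with `total`.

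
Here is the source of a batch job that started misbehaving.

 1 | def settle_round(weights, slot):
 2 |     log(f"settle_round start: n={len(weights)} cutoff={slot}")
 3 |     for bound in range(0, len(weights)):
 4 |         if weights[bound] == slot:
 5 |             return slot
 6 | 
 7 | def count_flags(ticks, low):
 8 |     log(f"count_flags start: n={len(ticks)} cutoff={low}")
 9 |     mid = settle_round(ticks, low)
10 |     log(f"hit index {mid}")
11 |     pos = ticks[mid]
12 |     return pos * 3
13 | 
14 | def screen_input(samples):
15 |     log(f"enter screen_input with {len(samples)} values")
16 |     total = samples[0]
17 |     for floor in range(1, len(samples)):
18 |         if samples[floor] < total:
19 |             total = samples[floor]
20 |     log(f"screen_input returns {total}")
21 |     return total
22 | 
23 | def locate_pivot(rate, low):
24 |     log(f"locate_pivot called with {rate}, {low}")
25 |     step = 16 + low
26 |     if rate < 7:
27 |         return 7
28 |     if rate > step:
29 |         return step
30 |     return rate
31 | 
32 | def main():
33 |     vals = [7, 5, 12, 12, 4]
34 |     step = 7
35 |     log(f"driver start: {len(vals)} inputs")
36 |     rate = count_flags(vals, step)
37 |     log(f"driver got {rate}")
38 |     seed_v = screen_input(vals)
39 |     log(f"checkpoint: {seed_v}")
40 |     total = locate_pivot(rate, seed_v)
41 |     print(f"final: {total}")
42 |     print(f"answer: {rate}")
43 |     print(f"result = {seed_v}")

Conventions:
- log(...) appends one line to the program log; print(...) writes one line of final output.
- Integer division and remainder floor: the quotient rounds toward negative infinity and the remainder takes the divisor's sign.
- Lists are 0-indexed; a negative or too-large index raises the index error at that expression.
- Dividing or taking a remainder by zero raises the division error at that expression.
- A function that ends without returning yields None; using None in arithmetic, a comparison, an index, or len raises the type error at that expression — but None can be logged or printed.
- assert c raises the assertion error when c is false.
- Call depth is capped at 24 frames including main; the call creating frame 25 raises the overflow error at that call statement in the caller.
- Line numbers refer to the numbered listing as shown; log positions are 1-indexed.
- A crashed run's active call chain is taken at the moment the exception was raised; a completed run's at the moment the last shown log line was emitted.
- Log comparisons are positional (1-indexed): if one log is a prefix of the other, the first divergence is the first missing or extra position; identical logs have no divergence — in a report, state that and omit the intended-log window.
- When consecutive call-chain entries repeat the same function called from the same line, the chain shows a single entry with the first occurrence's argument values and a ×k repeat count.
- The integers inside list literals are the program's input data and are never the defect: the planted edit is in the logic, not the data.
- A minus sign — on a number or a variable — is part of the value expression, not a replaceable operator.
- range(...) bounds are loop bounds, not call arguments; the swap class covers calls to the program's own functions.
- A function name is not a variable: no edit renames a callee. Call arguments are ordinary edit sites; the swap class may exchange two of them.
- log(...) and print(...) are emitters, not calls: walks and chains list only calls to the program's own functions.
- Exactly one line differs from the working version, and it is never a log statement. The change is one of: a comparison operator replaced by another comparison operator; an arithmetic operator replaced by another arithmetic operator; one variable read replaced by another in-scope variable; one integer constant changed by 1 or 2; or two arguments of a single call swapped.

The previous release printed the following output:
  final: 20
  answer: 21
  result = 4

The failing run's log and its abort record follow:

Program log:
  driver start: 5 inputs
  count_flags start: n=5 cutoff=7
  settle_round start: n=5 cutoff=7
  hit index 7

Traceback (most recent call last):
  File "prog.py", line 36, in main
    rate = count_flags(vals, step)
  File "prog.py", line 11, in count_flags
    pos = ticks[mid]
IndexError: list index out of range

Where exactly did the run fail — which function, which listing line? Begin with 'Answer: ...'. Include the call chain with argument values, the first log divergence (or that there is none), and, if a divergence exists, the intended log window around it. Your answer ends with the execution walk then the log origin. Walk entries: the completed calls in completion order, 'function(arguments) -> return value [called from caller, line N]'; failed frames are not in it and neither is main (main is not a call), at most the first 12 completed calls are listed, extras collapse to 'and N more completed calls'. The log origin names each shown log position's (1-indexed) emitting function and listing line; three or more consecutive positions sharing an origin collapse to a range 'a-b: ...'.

Answer: the error was raised in count_flags, line 11.
Key observation: Everything matches until log position 4, which reads 'hit index 7' in place of 'hit index 0'.
Call chain: main -> count_flags([7, 5, 12, 12, 4], 7) (called at line 36).
First divergence: at position 4 the run shows 'hit index 7' where the working version logs 'hit index 0'.
Intended log window:
  2: count_flags start: n=5 cutoff=7
  3: settle_round start: n=5 cutoff=7
  4: hit index 0
  5: driver got 21
Execution walk:
  settle_round([7, 5, 12, 12, 4], 7) -> 7  [called from count_flags, line 9]
Log line origins:
  1: from main, line 35
  2: from count_flags, line 8
  3: from settle_round, line 2
  4: from count_flags, line 10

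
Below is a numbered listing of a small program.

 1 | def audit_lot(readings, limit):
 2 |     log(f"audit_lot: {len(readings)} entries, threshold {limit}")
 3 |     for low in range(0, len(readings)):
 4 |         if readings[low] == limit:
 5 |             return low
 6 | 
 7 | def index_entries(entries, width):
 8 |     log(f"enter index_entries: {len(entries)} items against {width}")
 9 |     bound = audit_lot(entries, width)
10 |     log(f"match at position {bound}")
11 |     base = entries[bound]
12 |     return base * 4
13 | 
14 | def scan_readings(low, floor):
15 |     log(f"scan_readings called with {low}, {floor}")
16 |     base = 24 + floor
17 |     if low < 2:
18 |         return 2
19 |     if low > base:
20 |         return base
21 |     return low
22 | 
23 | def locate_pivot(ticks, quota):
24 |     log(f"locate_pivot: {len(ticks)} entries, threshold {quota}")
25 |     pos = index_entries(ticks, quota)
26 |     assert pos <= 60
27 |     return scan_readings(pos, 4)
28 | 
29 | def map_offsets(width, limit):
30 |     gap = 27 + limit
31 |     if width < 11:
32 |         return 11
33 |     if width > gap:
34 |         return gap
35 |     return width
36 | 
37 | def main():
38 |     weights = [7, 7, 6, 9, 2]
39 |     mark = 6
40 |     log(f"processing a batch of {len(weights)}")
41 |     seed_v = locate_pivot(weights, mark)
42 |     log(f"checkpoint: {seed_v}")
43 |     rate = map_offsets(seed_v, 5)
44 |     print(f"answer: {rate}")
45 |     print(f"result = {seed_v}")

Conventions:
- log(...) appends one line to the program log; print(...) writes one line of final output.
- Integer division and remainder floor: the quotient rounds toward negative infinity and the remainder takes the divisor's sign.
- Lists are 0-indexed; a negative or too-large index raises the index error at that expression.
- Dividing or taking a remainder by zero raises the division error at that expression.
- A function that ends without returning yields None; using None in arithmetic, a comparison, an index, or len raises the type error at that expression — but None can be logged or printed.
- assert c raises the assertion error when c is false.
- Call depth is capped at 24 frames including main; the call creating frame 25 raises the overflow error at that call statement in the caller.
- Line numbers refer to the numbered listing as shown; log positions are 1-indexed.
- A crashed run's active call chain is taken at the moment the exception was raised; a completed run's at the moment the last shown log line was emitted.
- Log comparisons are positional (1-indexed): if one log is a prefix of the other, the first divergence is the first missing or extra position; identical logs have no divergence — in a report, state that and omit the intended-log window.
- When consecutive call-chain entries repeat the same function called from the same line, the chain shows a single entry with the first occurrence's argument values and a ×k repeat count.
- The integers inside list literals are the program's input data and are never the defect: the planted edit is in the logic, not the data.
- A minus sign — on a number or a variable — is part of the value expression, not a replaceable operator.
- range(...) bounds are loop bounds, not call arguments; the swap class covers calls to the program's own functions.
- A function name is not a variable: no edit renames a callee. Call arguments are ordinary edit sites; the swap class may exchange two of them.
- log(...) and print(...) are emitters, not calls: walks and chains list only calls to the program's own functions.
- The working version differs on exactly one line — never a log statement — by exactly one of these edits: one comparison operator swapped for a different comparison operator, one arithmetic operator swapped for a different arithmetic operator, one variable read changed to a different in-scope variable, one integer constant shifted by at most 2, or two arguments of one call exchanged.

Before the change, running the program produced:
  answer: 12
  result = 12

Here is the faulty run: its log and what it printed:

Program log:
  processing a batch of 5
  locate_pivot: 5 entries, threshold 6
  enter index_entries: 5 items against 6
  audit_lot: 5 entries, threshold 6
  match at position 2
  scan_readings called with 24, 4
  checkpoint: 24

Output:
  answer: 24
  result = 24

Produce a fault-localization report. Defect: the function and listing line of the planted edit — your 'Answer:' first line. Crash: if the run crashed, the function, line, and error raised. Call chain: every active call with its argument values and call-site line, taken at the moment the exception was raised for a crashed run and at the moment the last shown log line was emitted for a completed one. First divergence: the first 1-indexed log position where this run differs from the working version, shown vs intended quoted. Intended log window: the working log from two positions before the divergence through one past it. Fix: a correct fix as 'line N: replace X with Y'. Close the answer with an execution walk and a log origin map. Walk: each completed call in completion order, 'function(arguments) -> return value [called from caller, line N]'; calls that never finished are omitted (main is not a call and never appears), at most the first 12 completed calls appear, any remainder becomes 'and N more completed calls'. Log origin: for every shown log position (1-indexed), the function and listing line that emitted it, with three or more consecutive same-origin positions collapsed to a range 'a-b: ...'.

Answer: the defect is in index_entries at line 12.
Key fact: Log line 6 is where behavior first shows: 'scan_readings called with 24, 4' appears instead of 'scan_readings called with 12, 4'.
Call chain: main.
First divergence: position 6; shown 'scan_readings called with 24, 4' vs intended 'scan_readings called with 12, 4'.
Intended log window:
  4: audit_lot: 5 entries, threshold 6
  5: match at position 2
  6: scan_readings called with 12, 4
  7: checkpoint: 12
Execution walk:
  audit_lot([7, 7, 6, 9, 2], 6) -> 2  [called from index_entries, line 9]
  index_entries([7, 7, 6, 9, 2], 6) -> 24  [called from locate_pivot, line 25]
  scan_readings(24, 4) -> 24  [called from locate_pivot, line 27]
  locate_pivot([7, 7, 6, 9, 2], 6) -> 24  [called from main, line 41]
  map_offsets(24, 5) -> 24  [called from main, line 43]
Log line origins:
  1: logged in main at line 40
  2: logged in locate_pivot at line 24
  3: logged in index_entries at line 8
  4: logged in audit_lot at line 2
  5: logged in index_entries at line 10
  6: logged in scan_readings at line 15
  7: logged in main at line 42
A correct fix: line 12: replace `4` with `2`.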